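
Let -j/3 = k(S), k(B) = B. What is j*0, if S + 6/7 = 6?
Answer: 0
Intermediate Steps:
S = 36/7 (S = -6/7 + 6 = 36/7 ≈ 5.1429)
j = -108/7 (j = -3*36/7 = -108/7 ≈ -15.429)
j*0 = -108/7*0 = 0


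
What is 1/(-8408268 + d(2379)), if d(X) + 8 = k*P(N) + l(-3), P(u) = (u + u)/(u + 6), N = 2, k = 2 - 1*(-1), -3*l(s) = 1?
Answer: -6/50449649 ≈ -1.1893e-7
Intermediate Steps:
l(s) = -⅓ (l(s) = -⅓*1 = -⅓)
k = 3 (k = 2 + 1 = 3)
P(u) = 2*u/(6 + u) (P(u) = (2*u)/(6 + u) = 2*u/(6 + u))
d(X) = -41/6 (d(X) = -8 + (3*(2*2/(6 + 2)) - ⅓) = -8 + (3*(2*2/8) - ⅓) = -8 + (3*(2*2*(⅛)) - ⅓) = -8 + (3*(½) - ⅓) = -8 + (3/2 - ⅓) = -8 + 7/6 = -41/6)
1/(-8408268 + d(2379)) = 1/(-8408268 - 41/6) = 1/(-50449649/6) = -6/50449649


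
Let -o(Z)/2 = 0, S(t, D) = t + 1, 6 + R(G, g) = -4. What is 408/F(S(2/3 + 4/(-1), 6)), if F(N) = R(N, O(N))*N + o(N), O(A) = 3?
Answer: 612/35 ≈ 17.486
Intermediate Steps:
R(G, g) = -10 (R(G, g) = -6 - 4 = -10)
S(t, D) = 1 + t
o(Z) = 0 (o(Z) = -2*0 = 0)
F(N) = -10*N (F(N) = -10*N + 0 = -10*N)
408/F(S(2/3 + 4/(-1), 6)) = 408/(-10*(1 + (2/3 + 4/(-1)))) = 408/(-10*(1 + (2*(⅓) + 4*(-1)))) = 408/(-10*(1 + (⅔ - 4))) = 408/(-10*(1 - 10/3)) = 408/(-10*(-7/3)) = 408/(70/3) = (3/70)*408 = 612/35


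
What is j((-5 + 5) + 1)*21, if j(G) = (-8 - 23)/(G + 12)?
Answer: -651/13 ≈ -50.077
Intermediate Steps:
j(G) = -31/(12 + G)
j((-5 + 5) + 1)*21 = -31/(12 + ((-5 + 5) + 1))*21 = -31/(12 + (0 + 1))*21 = -31/(12 + 1)*21 = -31/13*21 = -651/13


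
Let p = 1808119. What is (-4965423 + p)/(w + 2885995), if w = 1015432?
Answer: -3157304/3901427 ≈ -0.80927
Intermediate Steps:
(-4965423 + p)/(w + 2885995) = (-4965423 + 1808119)/(1015432 + 2885995) = -3157304/3901427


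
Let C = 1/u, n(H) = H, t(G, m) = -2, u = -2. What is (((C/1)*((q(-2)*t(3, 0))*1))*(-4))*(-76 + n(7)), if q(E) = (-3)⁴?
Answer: 22356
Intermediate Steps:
q(E) = 81
C = -½ (C = 1/(-2) = -½ ≈ -0.50000)
(((C/1)*((q(-2)*t(3, 0))*1))*(-4))*(-76 + n(7)) = (((-½/1)*((81*(-2))*1))*(-4))*(-76 + 7) = (((-½*1)*(-162*1))*(-4))*(-69) = (-½*(-162)*(-4))*(-69) = (81*(-4))*(-69) = -324*(-69) = 22356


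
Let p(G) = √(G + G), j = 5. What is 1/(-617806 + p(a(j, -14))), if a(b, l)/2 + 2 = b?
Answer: -308903/190842126812 - √3/190842126812 ≈ -1.6186e-6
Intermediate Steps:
a(b, l) = -4 + 2*b
p(G) = √2*√G (p(G) = √(2*G) = √2*√G)
1/(-617806 + p(a(j, -14))) = 1/(-617806 + √2*√(-4 + 2*5)) = 1/(-617806 + √2*√(-4 + 10)) = 1/(-617806 + √2*√6) = 1/(-617806 + 2*√3)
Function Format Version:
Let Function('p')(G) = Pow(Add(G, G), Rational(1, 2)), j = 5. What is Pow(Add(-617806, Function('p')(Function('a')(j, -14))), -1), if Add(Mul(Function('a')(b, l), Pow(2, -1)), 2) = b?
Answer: Add(Rational(-308903, 190842126812), Mul(Rational(-1, 190842126812), Pow(3, Rational(1, 2)))) ≈ -1.6186e-6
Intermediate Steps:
Function('a')(b, l) = Add(-4, Mul(2, b))
Function('p')(G) = Mul(Pow(2, Rational(1, 2)), Pow(G, Rational(1, 2))) (Function('p')(G) = Pow(Mul(2, G), Rational(1, 2)) = Mul(Pow(2, Rational(1, 2)), Pow(G, Rational(1, 2))))
Pow(Add(-617806, Function('p')(Function('a')(j, -14))), -1) = Pow(Add(-617806, Mul(Pow(2, Rational(1, 2)), Pow(Add(-4, Mul(2, 5)), Rational(1, 2)))), -1) = Pow(Add(-617806, Mul(Pow(2, Rational(1, 2)), Pow(Add(-4, 10), Rational(1, 2)))), -1) = Pow(Add(-617806, Mul(Pow(2, Rational(1, 2)), Pow(6, Rational(1, 2)))), -1) = Pow(Add(-617806, Mul(2, Pow(3, Rational(1, 2)))), -1)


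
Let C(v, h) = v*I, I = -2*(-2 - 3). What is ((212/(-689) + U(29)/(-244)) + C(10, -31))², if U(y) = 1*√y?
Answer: 99997623077/10061584 - 648*√29/793 ≈ 9934.2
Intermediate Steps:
U(y) = √y
I = 10 (I = -2*(-5) = 10)
C(v, h) = 10*v (C(v, h) = v*10 = 10*v)
((212/(-689) + U(29)/(-244)) + C(10, -31))² = ((212/(-689) + √29/(-244)) + 10*10)² = ((212*(-1/689) + √29*(-1/244)) + 100)² = ((-4/13 - √29/244) + 100)² = (1296/13 - √29/244)²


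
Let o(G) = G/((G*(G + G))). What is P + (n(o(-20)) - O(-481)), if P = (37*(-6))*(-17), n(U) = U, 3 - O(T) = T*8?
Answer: -3081/40 ≈ -77.025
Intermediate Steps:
O(T) = 3 - 8*T (O(T) = 3 - T*8 = 3 - 8*T)
o(G) = 1/(2*G) (o(G) = G/((G*(2*G))) = G/((2*G**2)) = G*(1/(2*G**2)) = 1/(2*G))
P = 3774 (P = -222*(-17) = 3774)
P + (n(o(-20)) - O(-481)) = 3774 + ((1/2)/(-20) - (3 - 8*(-481))) = 3774 + ((1/2)*(-1/20) - (3 + 3848)) = 3774 + (-1/40 - 1*3851) = 3774 + (-1/40 - 3851) = 3774 - 154041/40 = -3081/40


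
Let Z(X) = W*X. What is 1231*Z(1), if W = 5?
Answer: 6155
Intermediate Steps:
Z(X) = 5*X
1231*Z(1) = 1231*(5*1) = 1231*5 = 6155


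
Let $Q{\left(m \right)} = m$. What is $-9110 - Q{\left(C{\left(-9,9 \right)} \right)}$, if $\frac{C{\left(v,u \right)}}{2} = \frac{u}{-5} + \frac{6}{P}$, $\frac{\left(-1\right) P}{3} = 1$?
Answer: $- \frac{45512}{5} \approx -9102.4$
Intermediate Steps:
$P = -3$ ($P = \left(-3\right) 1 = -3$)
$C{\left(v,u \right)} = -4 - \frac{2 u}{5}$ ($C{\left(v,u \right)} = 2 \left(\frac{u}{-5} + \frac{6}{-3}\right) = 2 \left(u \left(- \frac{1}{5}\right) + 6 \left(- \frac{1}{3}\right)\right) = 2 \left(- \frac{u}{5} - 2\right) = 2 \left(-2 - \frac{u}{5}\right) = -4 - \frac{2 u}{5}$)
$-9110 - Q{\left(C{\left(-9,9 \right)} \right)} = -9110 - \left(-4 - \frac{18}{5}\right) = -9110 - - \frac{38}{5} = -9110 + \frac{38}{5} = - \frac{45512}{5}$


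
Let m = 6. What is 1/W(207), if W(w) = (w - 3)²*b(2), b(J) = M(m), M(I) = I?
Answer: 1/249696 ≈ 4.0049e-6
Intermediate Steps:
b(J) = 6
W(w) = 6*(-3 + w)² (W(w) = (w - 3)²*6 = (-3 + w)²*6 = 6*(-3 + w)²)
1/W(207) = 1/(6*(-3 + 207)²) = 1/(6*204²) = 1/(6*41616) = 1/249696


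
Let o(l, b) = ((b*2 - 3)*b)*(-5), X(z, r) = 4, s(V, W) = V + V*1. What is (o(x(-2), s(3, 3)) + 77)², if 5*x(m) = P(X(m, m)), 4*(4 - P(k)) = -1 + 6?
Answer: 37249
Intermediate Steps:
s(V, W) = 2*V (s(V, W) = V + V = 2*V)
P(k) = 11/4 (P(k) = 4 - (-1 + 6)/4 = 4 - ¼*5 = 4 - 5/4 = 11/4)
x(m) = 11/20 (x(m) = (⅕)*(11/4) = 11/20)
o(l, b) = -5*b*(-3 + 2*b) (o(l, b) = ((2*b - 3)*b)*(-5) = ((-3 + 2*b)*b)*(-5) = (b*(-3 + 2*b))*(-5) = -5*b*(-3 + 2*b))
(o(x(-2), s(3, 3)) + 77)² = (5*(2*3)*(3 - 4*3) + 77)² = (5*6*(3 - 2*6) + 77)² = (5*6*(3 - 12) + 77)² = (5*6*(-9) + 77)² = (-270 + 77)² = (-193)² = 37249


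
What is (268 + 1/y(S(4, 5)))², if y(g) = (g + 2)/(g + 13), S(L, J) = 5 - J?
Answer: 301401/4 ≈ 75350.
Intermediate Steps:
y(g) = (2 + g)/(13 + g)
(268 + 1/y(S(4, 5)))² = (268 + 1/((2 + (5 - 1*5))/(13 + (5 - 1*5))))² = (268 + 1/((2 + (5 - 5))/(13 + (5 - 5))))² = (268 + 1/((2 + 0)/(13 + 0)))² = (268 + 1/(2/13))² = (268 + 13/2)² = (549/2)² = 301401/4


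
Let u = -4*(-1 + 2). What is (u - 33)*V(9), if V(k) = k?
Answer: -333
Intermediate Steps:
u = -4 (u = -4*1 = -4)
(u - 33)*V(9) = (-4 - 33)*9 = -37*9 = -333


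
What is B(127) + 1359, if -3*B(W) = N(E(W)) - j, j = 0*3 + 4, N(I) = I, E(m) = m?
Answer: 1318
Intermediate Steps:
j = 4 (j = 0 + 4 = 4)
B(W) = 4/3 - W/3 (B(W) = -(W - 1*4)/3 = -(W - 4)/3 = -(-4 + W)/3 = 4/3 - W/3)
B(127) + 1359 = (4/3 - ⅓*127) + 1359 = (4/3 - 127/3) + 1359 = -41 + 1359 = 1318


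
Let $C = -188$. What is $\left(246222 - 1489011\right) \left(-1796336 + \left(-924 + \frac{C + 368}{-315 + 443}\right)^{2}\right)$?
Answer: $\frac{1202821570652115}{1024} \approx 1.1746 \cdot 10^{12}$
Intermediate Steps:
$\left(246222 - 1489011\right) \left(-1796336 + \left(-924 + \frac{C + 368}{-315 + 443}\right)^{2}\right) = \left(246222 - 1489011\right) \left(-1796336 + \left(-924 + \frac{-188 + 368}{-315 + 443}\right)^{2}\right) = - 1242789 \left(-1796336 + \left(-924 + \frac{180}{128}\right)^{2}\right) = - 1242789 \left(-1796336 + \left(-924 + 180 \cdot \frac{1}{128}\right)^{2}\right) = - 1242789 \left(-1796336 + \left(-924 + \frac{45}{32}\right)^{2}\right) = - 1242789 \left(-1796336 + \left(- \frac{29523}{32}\right)^{2}\right) = - 1242789 \left(-1796336 + \frac{871607529}{1024}\right) = \left(-1242789\right) \left(- \frac{967840535}{1024}\right) = \frac{1202821570652115}{1024}$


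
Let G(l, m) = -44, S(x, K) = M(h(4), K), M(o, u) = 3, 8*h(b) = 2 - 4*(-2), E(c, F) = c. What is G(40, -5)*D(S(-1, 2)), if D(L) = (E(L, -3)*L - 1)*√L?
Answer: -352*√3 ≈ -609.68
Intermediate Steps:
h(b) = 5/4 (h(b) = (2 - 4*(-2))/8 = (2 + 8)/8 = (⅛)*10 = 5/4)
S(x, K) = 3
D(L) = √L*(-1 + L²) (D(L) = (L*L - 1)*√L = (L² - 1)*√L = (-1 + L²)*√L = √L*(-1 + L²))
G(40, -5)*D(S(-1, 2)) = -44*√3*(-1 + 3²) = -44*√3*(-1 + 9) = -44*√3*8 = -352*√3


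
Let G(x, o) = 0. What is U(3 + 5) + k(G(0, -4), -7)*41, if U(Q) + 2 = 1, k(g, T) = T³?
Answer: -14064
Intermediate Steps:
U(Q) = -1 (U(Q) = -2 + 1 = -1)
U(3 + 5) + k(G(0, -4), -7)*41 = -1 + (-7)³*41 = -1 - 343*41 = -1 - 14063 = -14064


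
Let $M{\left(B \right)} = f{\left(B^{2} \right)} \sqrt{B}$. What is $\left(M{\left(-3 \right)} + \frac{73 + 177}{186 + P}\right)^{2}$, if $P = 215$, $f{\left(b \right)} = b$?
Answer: $- \frac{39012143}{160801} + \frac{4500 i \sqrt{3}}{401} \approx -242.61 + 19.437 i$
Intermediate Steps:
$M{\left(B \right)} = B^{\frac{5}{2}}$ ($M{\left(B \right)} = B^{2} \sqrt{B} = B^{\frac{5}{2}}$)
$\left(M{\left(-3 \right)} + \frac{73 + 177}{186 + P}\right)^{2} = \left(\left(-3\right)^{\frac{5}{2}} + \frac{73 + 177}{186 + 215}\right)^{2} = \left(9 i \sqrt{3} + \frac{250}{401}\right)^{2} = \left(\frac{250}{401} + 9 i \sqrt{3}\right)^{2}$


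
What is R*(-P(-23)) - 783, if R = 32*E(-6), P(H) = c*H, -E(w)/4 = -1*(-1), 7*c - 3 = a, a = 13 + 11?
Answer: -84969/7 ≈ -12138.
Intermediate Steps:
a = 24
c = 27/7 (c = 3/7 + (1/7)*24 = 3/7 + 24/7 = 27/7 ≈ 3.8571)
E(w) = -4 (E(w) = -(-4)*(-1) = -4*1 = -4)
P(H) = 27*H/7
R = -128 (R = 32*(-4) = -128)
R*(-P(-23)) - 783 = -(-128)*(27/7)*(-23) - 783 = -(-128)*(-621)/7 - 783 = -128*621/7 - 783 = -79488/7 - 783 = -84969/7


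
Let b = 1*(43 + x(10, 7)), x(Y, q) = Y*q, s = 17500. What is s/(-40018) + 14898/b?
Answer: 297105332/2261017 ≈ 131.40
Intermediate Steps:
b = 113 (b = 1*(43 + 10*7) = 1*(43 + 70) = 1*113 = 113)
s/(-40018) + 14898/b = 17500/(-40018) + 14898/113 = 17500*(-1/40018) + 14898*(1/113) = -8750/20009 + 14898/113 = 297105332/2261017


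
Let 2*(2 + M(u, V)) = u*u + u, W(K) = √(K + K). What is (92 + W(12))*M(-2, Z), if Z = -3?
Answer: -92 - 2*√6 ≈ -96.899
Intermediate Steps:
W(K) = √2*√K (W(K) = √(2*K) = √2*√K)
M(u, V) = -2 + u/2 + u²/2 (M(u, V) = -2 + (u*u + u)/2 = -2 + (u² + u)/2 = -2 + (u + u²)/2 = -2 + (u/2 + u²/2) = -2 + u/2 + u²/2)
(92 + W(12))*M(-2, Z) = (92 + √2*√12)*(-2 + (½)*(-2) + (½)*(-2)²) = (92 + √2*(2*√3))*(-2 - 1 + (½)*4) = (92 + 2*√6)*(-2 - 1 + 2) = (92 + 2*√6)*(-1) = -92 - 2*√6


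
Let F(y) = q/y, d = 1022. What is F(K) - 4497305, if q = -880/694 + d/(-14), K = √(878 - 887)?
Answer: -4497305 + 25771*I/1041 ≈ -4.4973e+6 + 24.756*I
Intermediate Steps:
K = 3*I (K = √(-9) = 3*I ≈ 3.0*I)
q = -25771/347 (q = -880/694 + 1022/(-14) = -880*1/694 + 1022*(-1/14) = -440/347 - 73 = -25771/347 ≈ -74.268)
F(y) = -25771/(347*y)
F(K) - 4497305 = -25771*(-I/3)/347 - 4497305 = -(-25771)*I/1041 - 4497305 = 25771*I/1041 - 4497305 = -4497305 + 25771*I/1041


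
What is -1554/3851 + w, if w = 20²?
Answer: 1538846/3851 ≈ 399.60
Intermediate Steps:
w = 400
-1554/3851 + w = -1554/3851 + 400 = 1538846/3851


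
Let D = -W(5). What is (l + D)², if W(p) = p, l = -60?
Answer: 4225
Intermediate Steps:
D = -5 (D = -1*5 = -5)
(l + D)² = (-60 - 5)² = (-65)² = 4225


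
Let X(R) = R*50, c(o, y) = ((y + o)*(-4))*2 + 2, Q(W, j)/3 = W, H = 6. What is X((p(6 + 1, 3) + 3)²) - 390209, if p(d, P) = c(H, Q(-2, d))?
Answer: -388959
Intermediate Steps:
Q(W, j) = 3*W
c(o, y) = 2 - 8*o - 8*y (c(o, y) = ((o + y)*(-4))*2 + 2 = (-4*o - 4*y)*2 + 2 = (-8*o - 8*y) + 2 = 2 - 8*o - 8*y)
p(d, P) = 2 (p(d, P) = 2 - 8*6 - 24*(-2) = 2 - 48 - 8*(-6) = 2 - 48 + 48 = 2)
X(R) = 50*R
X((p(6 + 1, 3) + 3)²) - 390209 = 50*(2 + 3)² - 390209 = 50*5² - 390209 = 50*25 - 390209 = 1250 - 390209 = -388959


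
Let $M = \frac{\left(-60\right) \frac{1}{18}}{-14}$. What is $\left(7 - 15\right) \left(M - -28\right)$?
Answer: $- \frac{4744}{21} \approx -225.9$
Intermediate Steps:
$M = \frac{5}{21}$ ($M = \left(-60\right) \frac{1}{18} \left(- \frac{1}{14}\right) = \left(- \frac{10}{3}\right) \left(- \frac{1}{14}\right) = \frac{5}{21} \approx 0.2381$)
$\left(7 - 15\right) \left(M - -28\right) = \left(7 - 15\right) \left(\frac{5}{21} - -28\right) = - 8 \left(\frac{5}{21} + 28\right) = \left(-8\right) \frac{593}{21} = - \frac{4744}{21}$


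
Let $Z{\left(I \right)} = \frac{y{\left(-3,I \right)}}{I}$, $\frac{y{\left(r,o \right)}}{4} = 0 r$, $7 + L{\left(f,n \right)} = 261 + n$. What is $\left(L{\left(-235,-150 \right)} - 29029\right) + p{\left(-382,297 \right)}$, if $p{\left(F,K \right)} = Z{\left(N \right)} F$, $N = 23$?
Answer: $-28925$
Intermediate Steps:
$L{\left(f,n \right)} = 254 + n$ ($L{\left(f,n \right)} = -7 + \left(261 + n\right) = 254 + n$)
$y{\left(r,o \right)} = 0$ ($y{\left(r,o \right)} = 4 \cdot 0 r = 4 \cdot 0 = 0$)
$Z{\left(I \right)} = 0$ ($Z{\left(I \right)} = \frac{0}{I} = 0$)
$p{\left(F,K \right)} = 0$ ($p{\left(F,K \right)} = 0 F = 0$)
$\left(L{\left(-235,-150 \right)} - 29029\right) + p{\left(-382,297 \right)} = \left(\left(254 - 150\right) - 29029\right) + 0 = \left(104 - 29029\right) + 0 = -28925 + 0 = -28925$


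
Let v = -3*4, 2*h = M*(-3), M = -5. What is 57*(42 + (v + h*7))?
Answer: 9405/2 ≈ 4702.5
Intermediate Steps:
h = 15/2 (h = (-5*(-3))/2 = (½)*15 = 15/2 ≈ 7.5000)
v = -12
57*(42 + (v + h*7)) = 57*(42 + (-12 + (15/2)*7)) = 57*(42 + (-12 + 105/2)) = 57*(42 + 81/2) = 57*(165/2) = 9405/2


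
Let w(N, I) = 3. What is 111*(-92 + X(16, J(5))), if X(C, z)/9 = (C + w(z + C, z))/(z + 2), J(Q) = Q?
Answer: -52503/7 ≈ -7500.4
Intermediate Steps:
X(C, z) = 9*(3 + C)/(2 + z) (X(C, z) = 9*((C + 3)/(z + 2)) = 9*((3 + C)/(2 + z)) = 9*(3 + C)/(2 + z))
111*(-92 + X(16, J(5))) = 111*(-92 + 9*(3 + 16)/(2 + 5)) = 111*(-92 + 9*19/7) = 111*(-92 + 9*(⅐)*19) = 111*(-92 + 171/7) = 111*(-473/7) = -52503/7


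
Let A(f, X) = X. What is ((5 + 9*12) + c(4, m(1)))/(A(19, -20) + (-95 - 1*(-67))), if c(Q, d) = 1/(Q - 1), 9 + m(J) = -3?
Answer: -85/36 ≈ -2.3611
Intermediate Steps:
m(J) = -12 (m(J) = -9 - 3 = -12)
c(Q, d) = 1/(-1 + Q)
((5 + 9*12) + c(4, m(1)))/(A(19, -20) + (-95 - 1*(-67))) = ((5 + 9*12) + 1/(-1 + 4))/(-20 + (-95 - 1*(-67))) = ((5 + 108) + 1/3)/(-20 + (-95 + 67)) = (113 + 1/3)/(-20 - 28) = (340/3)/(-48) = (340/3)*(-1/48) = -85/36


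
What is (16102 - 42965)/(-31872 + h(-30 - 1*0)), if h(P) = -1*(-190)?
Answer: 26863/31682 ≈ 0.84789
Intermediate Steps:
h(P) = 190
(16102 - 42965)/(-31872 + h(-30 - 1*0)) = (16102 - 42965)/(-31872 + 190) = -26863/(-31682) = -26863*(-1/31682) = 26863/31682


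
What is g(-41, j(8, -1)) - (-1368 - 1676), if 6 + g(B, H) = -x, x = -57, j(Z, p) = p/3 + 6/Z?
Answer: 3095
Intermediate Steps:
j(Z, p) = 6/Z + p/3 (j(Z, p) = p*(⅓) + 6/Z = p/3 + 6/Z = 6/Z + p/3)
g(B, H) = 51 (g(B, H) = -6 - 1*(-57) = -6 + 57 = 51)
g(-41, j(8, -1)) - (-1368 - 1676) = 51 - (-1368 - 1676) = 51 - 1*(-3044) = 51 + 3044 = 3095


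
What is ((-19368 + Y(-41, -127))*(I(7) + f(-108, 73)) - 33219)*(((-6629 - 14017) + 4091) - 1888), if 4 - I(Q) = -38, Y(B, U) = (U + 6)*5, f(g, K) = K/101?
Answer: 1651360658002/101 ≈ 1.6350e+10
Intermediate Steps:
f(g, K) = K/101 (f(g, K) = K*(1/101) = K/101)
Y(B, U) = 30 + 5*U (Y(B, U) = (6 + U)*5 = 30 + 5*U)
I(Q) = 42 (I(Q) = 4 - 1*(-38) = 4 + 38 = 42)
((-19368 + Y(-41, -127))*(I(7) + f(-108, 73)) - 33219)*(((-6629 - 14017) + 4091) - 1888) = ((-19368 + (30 + 5*(-127)))*(42 + (1/101)*73) - 33219)*(((-6629 - 14017) + 4091) - 1888) = ((-19368 + (30 - 635))*(42 + 73/101) - 33219)*((-20646 + 4091) - 1888) = ((-19368 - 605)*(4315/101) - 33219)*(-16555 - 1888) = (-19973*4315/101 - 33219)*(-18443) = (-86183495/101 - 33219)*(-18443) = -89538614/101*(-18443) = 1651360658002/101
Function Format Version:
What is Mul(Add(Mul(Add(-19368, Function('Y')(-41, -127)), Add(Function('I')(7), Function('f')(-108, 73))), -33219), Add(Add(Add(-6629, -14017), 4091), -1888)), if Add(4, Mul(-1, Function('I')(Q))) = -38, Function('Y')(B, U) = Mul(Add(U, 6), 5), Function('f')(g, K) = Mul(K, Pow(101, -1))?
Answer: Rational(1651360658002, 101) ≈ 1.6350e+10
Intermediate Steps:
Function('f')(g, K) = Mul(Rational(1, 101), K) (Function('f')(g, K) = Mul(K, Rational(1, 101)) = Mul(Rational(1, 101), K))
Function('Y')(B, U) = Add(30, Mul(5, U)) (Function('Y')(B, U) = Mul(Add(6, U), 5) = Add(30, Mul(5, U)))
Function('I')(Q) = 42 (Function('I')(Q) = Add(4, Mul(-1, -38)) = Add(4, 38) = 42)
Mul(Add(Mul(Add(-19368, Function('Y')(-41, -127)), Add(Function('I')(7), Function('f')(-108, 73))), -33219), Add(Add(Add(-6629, -14017), 4091), -1888)) = Mul(Add(Mul(Add(-19368, Add(30, Mul(5, -127))), Add(42, Mul(Rational(1, 101), 73))), -33219), Add(Add(Add(-6629, -14017), 4091), -1888)) = Mul(Add(Mul(Add(-19368, Add(30, -635)), Add(42, Rational(73, 101))), -33219), Add(Add(-20646, 4091), -1888)) = Mul(Add(Mul(Add(-19368, -605), Rational(4315, 101)), -33219), Add(-16555, -1888)) = Mul(Add(Mul(-19973, Rational(4315, 101)), -33219), -18443) = Mul(Add(Rational(-86183495, 101), -33219), -18443) = Mul(Rational(-89538614, 101), -18443) = Rational(1651360658002, 101)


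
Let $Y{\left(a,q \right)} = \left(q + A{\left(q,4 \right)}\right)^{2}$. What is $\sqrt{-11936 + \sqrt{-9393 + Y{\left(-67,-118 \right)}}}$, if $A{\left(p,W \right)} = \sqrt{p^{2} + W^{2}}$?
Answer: $\sqrt{-11936 + \sqrt{18471 - 472 \sqrt{3485}}} \approx 0.4436 + 109.25 i$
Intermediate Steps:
$A{\left(p,W \right)} = \sqrt{W^{2} + p^{2}}$
$Y{\left(a,q \right)} = \left(q + \sqrt{16 + q^{2}}\right)^{2}$ ($Y{\left(a,q \right)} = \left(q + \sqrt{4^{2} + q^{2}}\right)^{2} = \left(q + \sqrt{16 + q^{2}}\right)^{2}$)
$\sqrt{-11936 + \sqrt{-9393 + Y{\left(-67,-118 \right)}}} = \sqrt{-11936 + \sqrt{-9393 + \left(-118 + \sqrt{16 + \left(-118\right)^{2}}\right)^{2}}} = \sqrt{-11936 + \sqrt{-9393 + \left(-118 + \sqrt{16 + 13924}\right)^{2}}} = \sqrt{-11936 + \sqrt{-9393 + \left(-118 + \sqrt{13940}\right)^{2}}} = \sqrt{-11936 + \sqrt{-9393 + \left(-118 + 2 \sqrt{3485}\right)^{2}}}$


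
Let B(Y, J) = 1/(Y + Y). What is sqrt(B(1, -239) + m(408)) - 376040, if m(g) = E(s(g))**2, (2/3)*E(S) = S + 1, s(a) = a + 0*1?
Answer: -376040 + sqrt(1505531)/2 ≈ -3.7543e+5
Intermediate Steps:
s(a) = a (s(a) = a + 0 = a)
E(S) = 3/2 + 3*S/2 (E(S) = 3*(S + 1)/2 = 3*(1 + S)/2 = 3/2 + 3*S/2)
B(Y, J) = 1/(2*Y)
m(g) = (3/2 + 3*g/2)**2
sqrt(B(1, -239) + m(408)) - 376040 = sqrt((1/2)/1 + 9*(1 + 408)**2/4) - 376040 = sqrt((1/2)*1 + (9/4)*409**2) - 376040 = sqrt(1/2 + (9/4)*167281) - 376040 = sqrt(1/2 + 1505529/4) - 376040 = sqrt(1505531/4) - 376040 = sqrt(1505531)/2 - 376040 = -376040 + sqrt(1505531)/2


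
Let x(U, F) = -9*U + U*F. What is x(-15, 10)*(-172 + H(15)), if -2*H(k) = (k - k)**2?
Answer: 2580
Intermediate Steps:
H(k) = 0 (H(k) = -(k - k)**2/2 = -1/2*0**2 = -1/2*0 = 0)
x(U, F) = -9*U + F*U
x(-15, 10)*(-172 + H(15)) = (-15*(-9 + 10))*(-172 + 0) = -15*1*(-172) = -15*(-172) = 2580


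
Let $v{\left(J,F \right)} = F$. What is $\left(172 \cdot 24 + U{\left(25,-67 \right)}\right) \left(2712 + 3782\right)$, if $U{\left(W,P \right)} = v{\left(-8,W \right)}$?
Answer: $26969582$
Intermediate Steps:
$U{\left(W,P \right)} = W$
$\left(172 \cdot 24 + U{\left(25,-67 \right)}\right) \left(2712 + 3782\right) = \left(172 \cdot 24 + 25\right) \left(2712 + 3782\right) = \left(4128 + 25\right) 6494 = 4153 \cdot 6494 = 26969582$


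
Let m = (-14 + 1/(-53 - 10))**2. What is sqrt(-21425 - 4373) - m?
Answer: -779689/3969 + I*sqrt(25798) ≈ -196.44 + 160.62*I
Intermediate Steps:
m = 779689/3969 (m = (-14 + 1/(-63))**2 = (-14 - 1/63)**2 = (-883/63)**2 = 779689/3969 ≈ 196.44)
sqrt(-21425 - 4373) - m = sqrt(-21425 - 4373) - 1*779689/3969 = sqrt(-25798) - 779689/3969 = I*sqrt(25798) - 779689/3969 = -779689/3969 + I*sqrt(25798)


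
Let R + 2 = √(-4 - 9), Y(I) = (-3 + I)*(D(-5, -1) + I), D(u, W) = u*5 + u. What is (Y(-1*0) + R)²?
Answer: (88 + I*√13)² ≈ 7731.0 + 634.58*I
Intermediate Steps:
D(u, W) = 6*u (D(u, W) = 5*u + u = 6*u)
Y(I) = (-30 + I)*(-3 + I) (Y(I) = (-3 + I)*(6*(-5) + I) = (-3 + I)*(-30 + I) = (-30 + I)*(-3 + I))
R = -2 + I*√13 (R = -2 + √(-4 - 9) = -2 + √(-13) = -2 + I*√13 ≈ -2.0 + 3.6056*I)
(Y(-1*0) + R)² = ((90 + (-1*0)² - (-33)*0) + (-2 + I*√13))² = ((90 + 0² - 33*0) + (-2 + I*√13))² = ((90 + 0 + 0) + (-2 + I*√13))² = (90 + (-2 + I*√13))² = (88 + I*√13)²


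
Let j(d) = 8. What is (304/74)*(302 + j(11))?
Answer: 47120/37 ≈ 1273.5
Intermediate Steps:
(304/74)*(302 + j(11)) = (304/74)*(302 + 8) = (304*(1/74))*310 = (152/37)*310 = 47120/37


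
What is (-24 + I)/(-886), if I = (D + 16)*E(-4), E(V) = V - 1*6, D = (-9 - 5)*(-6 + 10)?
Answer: -188/443 ≈ -0.42438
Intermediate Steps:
D = -56 (D = -14*4 = -56)
E(V) = -6 + V (E(V) = V - 6 = -6 + V)
I = 400 (I = (-56 + 16)*(-6 - 4) = -40*(-10) = 400)
(-24 + I)/(-886) = (-24 + 400)/(-886) = -1/886*376 = -188/443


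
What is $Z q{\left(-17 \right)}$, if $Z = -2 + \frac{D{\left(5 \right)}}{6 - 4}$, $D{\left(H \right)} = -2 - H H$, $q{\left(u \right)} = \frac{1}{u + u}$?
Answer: $\frac{31}{68} \approx 0.45588$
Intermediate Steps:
$q{\left(u \right)} = \frac{1}{2 u}$
$D{\left(H \right)} = -2 - H^{2}$
$Z = - \frac{31}{2}$ ($Z = -2 + \frac{-2 - 5^{2}}{6 - 4} = -2 + \frac{-2 - 25}{2} = -2 + \left(-2 - 25\right) \frac{1}{2} = -2 - \frac{27}{2} = - \frac{31}{2} \approx -15.5$)
$Z q{\left(-17 \right)} = - \frac{31 \frac{1}{2 \left(-17\right)}}{2} = - \frac{31 \cdot \frac{1}{2} \left(- \frac{1}{17}\right)}{2} = \left(- \frac{31}{2}\right) \left(- \frac{1}{34}\right) = \frac{31}{68}$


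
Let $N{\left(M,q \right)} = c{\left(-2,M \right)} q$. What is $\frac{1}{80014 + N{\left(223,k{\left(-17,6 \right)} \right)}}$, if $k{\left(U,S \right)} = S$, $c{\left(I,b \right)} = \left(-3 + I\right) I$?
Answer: $\frac{1}{80074} \approx 1.2488 \cdot 10^{-5}$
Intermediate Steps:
$c{\left(I,b \right)} = I \left(-3 + I\right)$
$N{\left(M,q \right)} = 10 q$ ($N{\left(M,q \right)} = - 2 \left(-3 - 2\right) q = \left(-2\right) \left(-5\right) q = 10 q$)
$\frac{1}{80014 + N{\left(223,k{\left(-17,6 \right)} \right)}} = \frac{1}{80014 + 10 \cdot 6} = \frac{1}{80014 + 60} = \frac{1}{80074}$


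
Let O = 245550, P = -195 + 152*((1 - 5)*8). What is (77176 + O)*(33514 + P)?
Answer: 9183168330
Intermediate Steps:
P = -5059 (P = -195 + 152*(-4*8) = -195 + 152*(-32) = -195 - 4864 = -5059)
(77176 + O)*(33514 + P) = (77176 + 245550)*(33514 - 5059) = 322726*28455 = 9183168330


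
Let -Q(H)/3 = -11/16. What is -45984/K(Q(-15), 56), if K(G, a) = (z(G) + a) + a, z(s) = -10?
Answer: -7664/17 ≈ -450.82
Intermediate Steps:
Q(H) = 33/16 (Q(H) = -(-33)/16 = -3*(-11/16) = 33/16)
K(G, a) = -10 + 2*a (K(G, a) = (-10 + a) + a = -10 + 2*a)
-45984/K(Q(-15), 56) = -45984/(-10 + 2*56) = -45984/(-10 + 112) = -45984/102 = -45984*1/102 = -7664/17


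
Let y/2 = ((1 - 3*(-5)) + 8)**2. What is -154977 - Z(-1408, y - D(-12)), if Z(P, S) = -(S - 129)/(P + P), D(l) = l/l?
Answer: -218208127/1408 ≈ -1.5498e+5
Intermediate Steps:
D(l) = 1
y = 1152 (y = 2*((1 - 3*(-5)) + 8)**2 = 2*((1 + 15) + 8)**2 = 2*(16 + 8)**2 = 2*24**2 = 2*576 = 1152)
Z(P, S) = -(-129 + S)/(2*P)
-154977 - Z(-1408, y - D(-12)) = -154977 - (129 - (1152 - 1*1))/(2*(-1408)) = -154977 - (-1)*(129 - (1152 - 1))/(2*1408) = -154977 - (-1)*(129 - 1*1151)/(2*1408) = -154977 - (-1)*(129 - 1151)/(2*1408) = -154977 - (-1)*(-1022)/(2*1408) = -154977 - 1*511/1408 = -154977 - 511/1408 = -218208127/1408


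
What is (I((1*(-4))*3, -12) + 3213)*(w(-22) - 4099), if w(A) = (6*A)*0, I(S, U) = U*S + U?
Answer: -13711155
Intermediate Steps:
I(S, U) = U + S*U (I(S, U) = S*U + U = U + S*U)
w(A) = 0
(I((1*(-4))*3, -12) + 3213)*(w(-22) - 4099) = (-12*(1 + (1*(-4))*3) + 3213)*(0 - 4099) = (-12*(1 - 4*3) + 3213)*(-4099) = (-12*(1 - 12) + 3213)*(-4099) = (-12*(-11) + 3213)*(-4099) = (132 + 3213)*(-4099) = 3345*(-4099) = -13711155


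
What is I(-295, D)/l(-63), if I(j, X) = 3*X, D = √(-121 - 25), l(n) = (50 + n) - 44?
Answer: -I*√146/19 ≈ -0.63595*I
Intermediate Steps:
l(n) = 6 + n
D = I*√146 (D = √(-146) = I*√146 ≈ 12.083*I)
I(-295, D)/l(-63) = (3*(I*√146))/(6 - 63) = (3*I*√146)/(-57) = (3*I*√146)*(-1/57) = -I*√146/19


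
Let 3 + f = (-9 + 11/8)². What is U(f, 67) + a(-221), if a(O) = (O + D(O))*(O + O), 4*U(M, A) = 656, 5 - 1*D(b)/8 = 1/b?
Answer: 80150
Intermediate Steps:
D(b) = 40 - 8/b
f = 3529/64 (f = -3 + (-9 + 11/8)² = -3 + (-61/8)² = -3 + 3721/64 = 3529/64 ≈ 55.141)
U(M, A) = 164 (U(M, A) = (¼)*656 = 164)
a(O) = 2*O*(40 + O - 8/O) (a(O) = (O + (40 - 8/O))*(O + O) = (40 + O - 8/O)*(2*O) = 2*O*(40 + O - 8/O))
U(f, 67) + a(-221) = 164 + (-16 + 2*(-221)² + 80*(-221)) = 164 + (-16 + 2*48841 - 17680) = 164 + (-16 + 97682 - 17680) = 164 + 79986 = 80150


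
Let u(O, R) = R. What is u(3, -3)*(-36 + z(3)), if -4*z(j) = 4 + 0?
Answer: 111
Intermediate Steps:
z(j) = -1 (z(j) = -(4 + 0)/4 = -1/4*4 = -1)
u(3, -3)*(-36 + z(3)) = -3*(-36 - 1) = -3*(-37) = 111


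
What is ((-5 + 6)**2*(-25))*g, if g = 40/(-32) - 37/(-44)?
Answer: 225/22 ≈ 10.227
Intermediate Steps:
g = -9/22 (g = 40*(-1/32) - 37*(-1/44) = -5/4 + 37/44 = -9/22 ≈ -0.40909)
((-5 + 6)**2*(-25))*g = ((-5 + 6)**2*(-25))*(-9/22) = (1**2*(-25))*(-9/22) = (1*(-25))*(-9/22) = -25*(-9/22) = 225/22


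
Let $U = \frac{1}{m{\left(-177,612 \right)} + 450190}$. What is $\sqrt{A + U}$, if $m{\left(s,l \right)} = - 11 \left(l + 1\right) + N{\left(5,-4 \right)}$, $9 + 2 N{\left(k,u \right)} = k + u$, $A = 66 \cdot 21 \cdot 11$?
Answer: $\frac{\sqrt{2997999270963697}}{443443} \approx 123.47$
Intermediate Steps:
$A = 15246$ ($A = 1386 \cdot 11 = 15246$)
$N{\left(k,u \right)} = - \frac{9}{2} + \frac{k}{2} + \frac{u}{2}$ ($N{\left(k,u \right)} = - \frac{9}{2} + \frac{k + u}{2} = - \frac{9}{2} + \left(\frac{k}{2} + \frac{u}{2}\right) = - \frac{9}{2} + \frac{k}{2} + \frac{u}{2}$)
$m{\left(s,l \right)} = -15 - 11 l$ ($m{\left(s,l \right)} = - 11 \left(l + 1\right) + \left(- \frac{9}{2} + \frac{1}{2} \cdot 5 + \frac{1}{2} \left(-4\right)\right) = - 11 \left(1 + l\right) - 4 = \left(-11 - 11 l\right) - 4 = -15 - 11 l$)
$U = \frac{1}{443443}$ ($U = \frac{1}{\left(-15 - 6732\right) + 450190} = \frac{1}{-6747 + 450190} = \frac{1}{443443} \approx 2.2551 \cdot 10^{-6}$)
$\sqrt{A + U} = \sqrt{15246 + \frac{1}{443443}} = \sqrt{\frac{6760731979}{443443}} = \frac{\sqrt{2997999270963697}}{443443}$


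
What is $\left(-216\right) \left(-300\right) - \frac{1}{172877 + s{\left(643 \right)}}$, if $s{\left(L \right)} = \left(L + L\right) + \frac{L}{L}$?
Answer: $\frac{11285827199}{174164} \approx 64800.0$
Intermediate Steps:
$s{\left(L \right)} = 1 + 2 L$ ($s{\left(L \right)} = 2 L + 1 = 1 + 2 L$)
$\left(-216\right) \left(-300\right) - \frac{1}{172877 + s{\left(643 \right)}} = \left(-216\right) \left(-300\right) - \frac{1}{172877 + \left(1 + 2 \cdot 643\right)} = 64800 - \frac{1}{172877 + \left(1 + 1286\right)} = 64800 - \frac{1}{172877 + 1287} = 64800 - \frac{1}{174164} = \frac{11285827199}{174164}$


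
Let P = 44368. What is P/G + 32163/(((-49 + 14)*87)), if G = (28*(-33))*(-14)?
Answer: -1672381/234465 ≈ -7.1328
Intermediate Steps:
G = 12936 (G = -924*(-14) = 12936)
P/G + 32163/(((-49 + 14)*87)) = 44368/12936 + 32163/(((-49 + 14)*87)) = 44368*(1/12936) + 32163/((-35*87)) = 5546/1617 + 32163/(-3045) = 5546/1617 + 32163*(-1/3045) = 5546/1617 - 10721/1015 = -1672381/234465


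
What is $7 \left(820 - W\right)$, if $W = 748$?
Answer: $504$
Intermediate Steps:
$7 \left(820 - W\right) = 7 \left(820 - 748\right) = 7 \cdot 72 = 504$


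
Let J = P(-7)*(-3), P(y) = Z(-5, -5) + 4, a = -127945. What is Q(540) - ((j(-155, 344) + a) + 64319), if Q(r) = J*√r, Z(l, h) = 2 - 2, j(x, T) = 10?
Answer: 63616 - 72*√15 ≈ 63337.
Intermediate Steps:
Z(l, h) = 0
P(y) = 4 (P(y) = 0 + 4 = 4)
J = -12 (J = 4*(-3) = -12)
Q(r) = -12*√r
Q(540) - ((j(-155, 344) + a) + 64319) = -72*√15 - ((10 - 127945) + 64319) = -72*√15 - (-127935 + 64319) = -72*√15 - 1*(-63616) = -72*√15 + 63616 = 63616 - 72*√15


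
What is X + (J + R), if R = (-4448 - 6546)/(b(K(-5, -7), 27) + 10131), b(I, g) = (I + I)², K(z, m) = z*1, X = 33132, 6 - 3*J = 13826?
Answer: 875495074/30693 ≈ 28524.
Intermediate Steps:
J = -13820/3 (J = 2 - ⅓*13826 = 2 - 13826/3 = -13820/3 ≈ -4606.7)
K(z, m) = z
b(I, g) = 4*I² (b(I, g) = (2*I)² = 4*I²)
R = -10994/10231 (R = (-4448 - 6546)/(4*(-5)² + 10131) = -10994/(4*25 + 10131) = -10994/(100 + 10131) = -10994/10231 ≈ -1.0746)
X + (J + R) = 33132 + (-13820/3 - 10994/10231) = 33132 - 141425402/30693 = 875495074/30693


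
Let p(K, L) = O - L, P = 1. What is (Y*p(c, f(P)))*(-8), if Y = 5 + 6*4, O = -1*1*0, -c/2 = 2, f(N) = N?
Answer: 232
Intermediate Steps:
c = -4 (c = -2*2 = -4)
O = 0 (O = -1*0 = 0)
Y = 29 (Y = 5 + 24 = 29)
p(K, L) = -L (p(K, L) = 0 - L = -L)
(Y*p(c, f(P)))*(-8) = (29*(-1*1))*(-8) = (29*(-1))*(-8) = -29*(-8) = 232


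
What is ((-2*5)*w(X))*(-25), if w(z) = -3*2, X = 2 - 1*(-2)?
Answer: -1500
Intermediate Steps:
X = 4 (X = 2 + 2 = 4)
w(z) = -6
((-2*5)*w(X))*(-25) = (-2*5*(-6))*(-25) = -10*(-6)*(-25) = 60*(-25) = -1500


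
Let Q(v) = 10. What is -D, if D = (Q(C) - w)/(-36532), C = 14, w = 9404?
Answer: -4697/18266 ≈ -0.25714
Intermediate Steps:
D = 4697/18266 (D = (10 - 1*9404)/(-36532) = (10 - 9404)*(-1/36532) = -9394*(-1/36532) = 4697/18266 ≈ 0.25714)
-D = -1*4697/18266 = -4697/18266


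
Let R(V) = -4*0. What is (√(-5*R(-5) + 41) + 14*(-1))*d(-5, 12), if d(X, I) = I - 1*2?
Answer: -140 + 10*√41 ≈ -75.969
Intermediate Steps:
R(V) = 0
d(X, I) = -2 + I (d(X, I) = I - 2 = -2 + I)
(√(-5*R(-5) + 41) + 14*(-1))*d(-5, 12) = (√(-5*0 + 41) + 14*(-1))*(-2 + 12) = (√(0 + 41) - 14)*10 = (√41 - 14)*10 = (-14 + √41)*10 = -140 + 10*√41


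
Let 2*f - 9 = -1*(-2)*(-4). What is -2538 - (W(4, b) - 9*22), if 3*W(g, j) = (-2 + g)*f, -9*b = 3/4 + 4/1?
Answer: -7021/3 ≈ -2340.3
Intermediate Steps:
f = ½ (f = 9/2 + (-1*(-2)*(-4))/2 = 9/2 + (2*(-4))/2 = 9/2 + (½)*(-8) = 9/2 - 4 = ½ ≈ 0.50000)
b = -19/36 (b = -(3/4 + 4/1)/9 = -(3*(¼) + 4*1)/9 = -(¾ + 4)/9 = -⅑*19/4 = -19/36 ≈ -0.52778)
W(g, j) = -⅓ + g/6 (W(g, j) = ((-2 + g)*(½))/3 = (-1 + g/2)/3 = -⅓ + g/6)
-2538 - (W(4, b) - 9*22) = -2538 - ((-⅓ + (⅙)*4) - 9*22) = -2538 - ((-⅓ + ⅔) - 198) = -2538 - (⅓ - 198) = -2538 - 1*(-593/3) = -2538 + 593/3 = -7021/3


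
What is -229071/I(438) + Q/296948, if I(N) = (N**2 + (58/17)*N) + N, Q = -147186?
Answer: -68384866961/40758562821 ≈ -1.6778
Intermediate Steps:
I(N) = N**2 + 75*N/17 (I(N) = (N**2 + (58*(1/17))*N) + N = (N**2 + 58*N/17) + N = N**2 + 75*N/17)
-229071/I(438) + Q/296948 = -229071*17/(438*(75 + 17*438)) - 147186/296948 = -229071*17/(438*(75 + 7446)) - 147186*1/296948 = -229071/((1/17)*438*7521) - 73593/148474 = -229071/3294198/17 - 73593/148474 = -229071*17/3294198 - 73593/148474 = -1298069/1098066 - 73593/148474 = -68384866961/40758562821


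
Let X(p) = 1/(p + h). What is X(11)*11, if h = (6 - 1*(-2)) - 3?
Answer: 11/16 ≈ 0.68750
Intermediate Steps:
h = 5 (h = (6 + 2) - 3 = 8 - 3 = 5)
X(p) = 1/(5 + p) (X(p) = 1/(p + 5) = 1/(5 + p))
X(11)*11 = 11/(5 + 11) = 11/16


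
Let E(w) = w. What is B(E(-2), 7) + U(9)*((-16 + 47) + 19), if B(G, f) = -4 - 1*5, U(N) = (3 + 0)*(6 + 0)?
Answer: 891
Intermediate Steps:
U(N) = 18 (U(N) = 3*6 = 18)
B(G, f) = -9 (B(G, f) = -4 - 5 = -9)
B(E(-2), 7) + U(9)*((-16 + 47) + 19) = -9 + 18*((-16 + 47) + 19) = -9 + 18*(31 + 19) = -9 + 18*50 = -9 + 900 = 891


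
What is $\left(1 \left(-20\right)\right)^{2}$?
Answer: $400$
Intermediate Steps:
$\left(1 \left(-20\right)\right)^{2} = \left(-20\right)^{2} = 400$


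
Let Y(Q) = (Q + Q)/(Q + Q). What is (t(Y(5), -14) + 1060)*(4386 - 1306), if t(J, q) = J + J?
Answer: 3270960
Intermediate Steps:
Y(Q) = 1 (Y(Q) = (2*Q)/((2*Q)) = (2*Q)*(1/(2*Q)) = 1)
t(J, q) = 2*J
(t(Y(5), -14) + 1060)*(4386 - 1306) = (2*1 + 1060)*(4386 - 1306) = (2 + 1060)*3080 = 1062*3080 = 3270960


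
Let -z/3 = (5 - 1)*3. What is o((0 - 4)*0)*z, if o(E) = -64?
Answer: 2304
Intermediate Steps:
z = -36 (z = -3*(5 - 1)*3 = -12*3 = -3*12 = -36)
o((0 - 4)*0)*z = -64*(-36) = 2304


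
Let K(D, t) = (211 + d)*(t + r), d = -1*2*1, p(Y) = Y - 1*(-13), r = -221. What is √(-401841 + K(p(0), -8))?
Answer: I*√449702 ≈ 670.6*I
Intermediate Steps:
p(Y) = 13 + Y (p(Y) = Y + 13 = 13 + Y)
d = -2 (d = -2*1 = -2)
K(D, t) = -46189 + 209*t (K(D, t) = (211 - 2)*(t - 221) = 209*(-221 + t) = -46189 + 209*t)
√(-401841 + K(p(0), -8)) = √(-401841 + (-46189 + 209*(-8))) = √(-401841 + (-46189 - 1672)) = √(-401841 - 47861) = √(-449702) = I*√449702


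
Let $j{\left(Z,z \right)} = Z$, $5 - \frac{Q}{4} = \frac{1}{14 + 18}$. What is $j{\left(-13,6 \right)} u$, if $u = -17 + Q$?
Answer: $- \frac{299}{8} \approx -37.375$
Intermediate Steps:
$Q = \frac{159}{8}$ ($Q = 20 - \frac{4}{14 + 18} = 20 - \frac{4}{32} = 20 - \frac{1}{8} = \frac{159}{8} \approx 19.875$)
$u = \frac{23}{8}$ ($u = -17 + \frac{159}{8} = \frac{23}{8} \approx 2.875$)
$j{\left(-13,6 \right)} u = \left(-13\right) \frac{23}{8} = - \frac{299}{8}$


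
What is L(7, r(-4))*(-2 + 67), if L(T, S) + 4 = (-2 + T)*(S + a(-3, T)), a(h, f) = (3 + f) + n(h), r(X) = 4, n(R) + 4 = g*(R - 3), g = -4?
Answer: 10790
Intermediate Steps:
n(R) = 8 - 4*R (n(R) = -4 - 4*(R - 3) = -4 - 4*(-3 + R) = -4 + (12 - 4*R) = 8 - 4*R)
a(h, f) = 11 + f - 4*h (a(h, f) = (3 + f) + (8 - 4*h) = 11 + f - 4*h)
L(T, S) = -4 + (-2 + T)*(23 + S + T) (L(T, S) = -4 + (-2 + T)*(S + (11 + T - 4*(-3))) = -4 + (-2 + T)*(S + (11 + T + 12)) = -4 + (-2 + T)*(S + (23 + T)) = -4 + (-2 + T)*(23 + S + T))
L(7, r(-4))*(-2 + 67) = (-50 + 7**2 - 2*4 + 21*7 + 4*7)*(-2 + 67) = (-50 + 49 - 8 + 147 + 28)*65 = 166*65 = 10790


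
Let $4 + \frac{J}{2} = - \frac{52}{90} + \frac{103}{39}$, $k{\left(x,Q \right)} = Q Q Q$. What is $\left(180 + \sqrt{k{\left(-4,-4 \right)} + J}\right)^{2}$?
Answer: $\frac{\left(35100 + i \sqrt{2580890}\right)^{2}}{38025} \approx 32332.0 + 2965.9 i$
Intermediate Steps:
$k{\left(x,Q \right)} = Q^{3}$ ($k{\left(x,Q \right)} = Q^{2} Q = Q^{3}$)
$J = - \frac{2266}{585}$ ($J = -8 + 2 \left(- \frac{52}{90} + \frac{103}{39}\right) = -8 + 2 \left(\left(-52\right) \frac{1}{90} + 103 \cdot \frac{1}{39}\right) = -8 + 2 \left(- \frac{26}{45} + \frac{103}{39}\right) = -8 + 2 \cdot \frac{1207}{585} = -8 + \frac{2414}{585} = - \frac{2266}{585} \approx -3.8735$)
$\left(180 + \sqrt{k{\left(-4,-4 \right)} + J}\right)^{2} = \left(180 + \sqrt{\left(-4\right)^{3} - \frac{2266}{585}}\right)^{2} = \left(180 + \sqrt{-64 - \frac{2266}{585}}\right)^{2} = \left(180 + \sqrt{- \frac{39706}{585}}\right)^{2} = \left(180 + \frac{i \sqrt{2580890}}{195}\right)^{2}$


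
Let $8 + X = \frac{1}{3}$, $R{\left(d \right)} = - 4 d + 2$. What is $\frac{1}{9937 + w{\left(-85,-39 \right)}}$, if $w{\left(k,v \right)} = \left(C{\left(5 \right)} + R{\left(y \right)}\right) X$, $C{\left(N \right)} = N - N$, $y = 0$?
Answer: $\frac{3}{29765} \approx 0.00010079$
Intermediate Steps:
$R{\left(d \right)} = 2 - 4 d$
$X = - \frac{23}{3}$ ($X = -8 + \frac{1}{3} = - \frac{23}{3} \approx -7.6667$)
$C{\left(N \right)} = 0$
$w{\left(k,v \right)} = - \frac{46}{3}$ ($w{\left(k,v \right)} = \left(0 + \left(2 - 0\right)\right) \left(- \frac{23}{3}\right) = \left(0 + \left(2 + 0\right)\right) \left(- \frac{23}{3}\right) = \left(0 + 2\right) \left(- \frac{23}{3}\right) = 2 \left(- \frac{23}{3}\right) = - \frac{46}{3}$)
$\frac{1}{9937 + w{\left(-85,-39 \right)}} = \frac{1}{9937 - \frac{46}{3}} = \frac{1}{\frac{29765}{3}} = \frac{3}{29765}$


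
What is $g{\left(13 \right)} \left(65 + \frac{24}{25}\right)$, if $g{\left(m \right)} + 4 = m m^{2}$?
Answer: $\frac{3616257}{25} \approx 1.4465 \cdot 10^{5}$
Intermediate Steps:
$g{\left(m \right)} = -4 + m^{3}$ ($g{\left(m \right)} = -4 + m m^{2} = -4 + m^{3}$)
$g{\left(13 \right)} \left(65 + \frac{24}{25}\right) = \left(-4 + 13^{3}\right) \left(65 + \frac{24}{25}\right) = \left(-4 + 2197\right) \left(65 + 24 \cdot \frac{1}{25}\right) = 2193 \left(65 + \frac{24}{25}\right) = 2193 \cdot \frac{1649}{25} = \frac{3616257}{25}$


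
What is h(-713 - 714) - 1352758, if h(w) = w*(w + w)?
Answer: 2719900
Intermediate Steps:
h(w) = 2*w² (h(w) = w*(2*w) = 2*w²)
h(-713 - 714) - 1352758 = 2*(-713 - 714)² - 1352758 = 2*(-1427)² - 1352758 = 2*2036329 - 1352758 = 4072658 - 1352758 = 2719900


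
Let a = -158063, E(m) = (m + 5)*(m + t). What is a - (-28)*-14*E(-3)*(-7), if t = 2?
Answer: -163551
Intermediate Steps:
E(m) = (2 + m)*(5 + m) (E(m) = (m + 5)*(m + 2) = (5 + m)*(2 + m) = (2 + m)*(5 + m))
a - (-28)*-14*E(-3)*(-7) = -158063 - (-28)*-14*(10 + (-3)² + 7*(-3))*(-7) = -158063 - (-28)*-14*(10 + 9 - 21)*(-7) = -158063 - (-28)*-14*(-2)*(-7) = -158063 - (-28)*28*(-7) = -158063 - (-28)*(-196) = -158063 - 1*5488 = -158063 - 5488 = -163551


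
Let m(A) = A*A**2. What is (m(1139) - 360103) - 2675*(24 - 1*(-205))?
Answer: 1476675941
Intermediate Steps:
m(A) = A**3
(m(1139) - 360103) - 2675*(24 - 1*(-205)) = (1139**3 - 360103) - 2675*(24 - 1*(-205)) = (1477648619 - 360103) - 2675*(24 + 205) = 1477288516 - 2675*229 = 1477288516 - 612575 = 1476675941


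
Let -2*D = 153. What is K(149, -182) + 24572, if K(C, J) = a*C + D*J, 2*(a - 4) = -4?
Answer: 38793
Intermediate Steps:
a = 2 (a = 4 + (1/2)*(-4) = 4 - 2 = 2)
D = -153/2 (D = -1/2*153 = -153/2 ≈ -76.500)
K(C, J) = 2*C - 153*J/2
K(149, -182) + 24572 = (2*149 - 153/2*(-182)) + 24572 = (298 + 13923) + 24572 = 14221 + 24572 = 38793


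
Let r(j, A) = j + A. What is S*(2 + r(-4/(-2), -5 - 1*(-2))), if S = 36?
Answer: 36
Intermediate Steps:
r(j, A) = A + j
S*(2 + r(-4/(-2), -5 - 1*(-2))) = 36*(2 + ((-5 - 1*(-2)) - 4/(-2))) = 36*(2 + ((-5 + 2) - 4*(-1/2))) = 36*(2 + (-3 + 2)) = 36*(2 - 1) = 36*1 = 36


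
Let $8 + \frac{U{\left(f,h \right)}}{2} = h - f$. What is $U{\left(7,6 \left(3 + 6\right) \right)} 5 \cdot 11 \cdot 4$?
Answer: $17160$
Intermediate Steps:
$U{\left(f,h \right)} = -16 - 2 f + 2 h$ ($U{\left(f,h \right)} = -16 + 2 \left(h - f\right) = -16 - \left(- 2 h + 2 f\right) = -16 - 2 f + 2 h$)
$U{\left(7,6 \left(3 + 6\right) \right)} 5 \cdot 11 \cdot 4 = \left(-16 - 14 + 2 \cdot 6 \left(3 + 6\right)\right) 5 \cdot 11 \cdot 4 = \left(-16 - 14 + 2 \cdot 6 \cdot 9\right) 55 \cdot 4 = \left(-16 - 14 + 2 \cdot 54\right) 55 \cdot 4 = \left(-16 - 14 + 108\right) 55 \cdot 4 = 78 \cdot 55 \cdot 4 = 4290 \cdot 4 = 17160$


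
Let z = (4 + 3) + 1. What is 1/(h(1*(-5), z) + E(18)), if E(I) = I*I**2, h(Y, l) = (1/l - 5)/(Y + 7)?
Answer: 16/93273 ≈ 0.00017154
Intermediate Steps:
z = 8 (z = 7 + 1 = 8)
h(Y, l) = (-5 + 1/l)/(7 + Y)
E(I) = I**3
1/(h(1*(-5), z) + E(18)) = 1/((1 - 5*8)/(8*(7 + 1*(-5))) + 18**3) = 1/((1 - 40)/(8*(7 - 5)) + 5832) = 1/((1/8)*(-39)/2 + 5832) = 1/((1/8)*(1/2)*(-39) + 5832) = 1/(-39/16 + 5832) = 1/(93273/16) = 16/93273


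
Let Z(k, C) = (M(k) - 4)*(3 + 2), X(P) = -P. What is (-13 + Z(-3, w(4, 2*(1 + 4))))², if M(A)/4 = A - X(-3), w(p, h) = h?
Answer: 23409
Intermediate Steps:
M(A) = -12 + 4*A (M(A) = 4*(A - (-1)*(-3)) = 4*(A - 1*3) = 4*(A - 3) = 4*(-3 + A) = -12 + 4*A)
Z(k, C) = -80 + 20*k (Z(k, C) = ((-12 + 4*k) - 4)*(3 + 2) = (-16 + 4*k)*5 = -80 + 20*k)
(-13 + Z(-3, w(4, 2*(1 + 4))))² = (-13 + (-80 + 20*(-3)))² = (-13 + (-80 - 60))² = (-13 - 140)² = (-153)² = 23409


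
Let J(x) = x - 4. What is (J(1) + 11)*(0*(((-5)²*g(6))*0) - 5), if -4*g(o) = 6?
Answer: -40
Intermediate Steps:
J(x) = -4 + x
g(o) = -3/2 (g(o) = -¼*6 = -3/2)
(J(1) + 11)*(0*(((-5)²*g(6))*0) - 5) = ((-4 + 1) + 11)*(0*(((-5)²*(-3/2))*0) - 5) = (-3 + 11)*(0*((25*(-3/2))*0) - 5) = 8*(0*(-75/2*0) - 5) = 8*(0*0 - 5) = 8*(0 - 5) = 8*(-5) = -40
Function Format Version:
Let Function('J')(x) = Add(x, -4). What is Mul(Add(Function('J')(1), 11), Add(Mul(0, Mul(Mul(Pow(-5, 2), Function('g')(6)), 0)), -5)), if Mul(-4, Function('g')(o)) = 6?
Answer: -40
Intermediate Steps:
Function('J')(x) = Add(-4, x)
Function('g')(o) = Rational(-3, 2) (Function('g')(o) = Mul(Rational(-1, 4), 6) = Rational(-3, 2))
Mul(Add(Function('J')(1), 11), Add(Mul(0, Mul(Mul(Pow(-5, 2), Function('g')(6)), 0)), -5)) = Mul(Add(Add(-4, 1), 11), Add(Mul(0, Mul(Mul(Pow(-5, 2), Rational(-3, 2)), 0)), -5)) = Mul(Add(-3, 11), Add(Mul(0, Mul(Mul(25, Rational(-3, 2)), 0)), -5)) = Mul(8, Add(Mul(0, Mul(Rational(-75, 2), 0)), -5)) = Mul(8, Add(Mul(0, 0), -5)) = Mul(8, Add(0, -5)) = Mul(8, -5) = -40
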